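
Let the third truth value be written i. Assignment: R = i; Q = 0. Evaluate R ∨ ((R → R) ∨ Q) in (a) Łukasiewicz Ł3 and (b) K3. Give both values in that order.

1; i

In Łukasiewicz Ł3: R → R = i → i = 1  [min(1, 1−½+½)]
(R → R) ∨ Q = 1 ∨ 0 = 1
R ∨ ((R → R) ∨ Q) = i ∨ 1 = 1
In K3: R → R = i → i = i  [¬i ∨ i]
(R → R) ∨ Q = i ∨ 0 = i
R ∨ ((R → R) ∨ Q) = i ∨ i = i
They differ because Łukasiewicz Ł3 and K3 treat i differently under implication.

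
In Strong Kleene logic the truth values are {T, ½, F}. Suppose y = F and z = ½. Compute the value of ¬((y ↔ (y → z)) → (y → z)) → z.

T

y → z = F → ½ = T  [¬F ∨ ½]
y ↔ (y → z) = F ↔ T = F
y → z = F → ½ = T
(y ↔ (y → z)) → (y → z) = F → T = T
¬((y ↔ (y → z)) → (y → z)) = ¬T = F
¬((y ↔ (y → z)) → (y → z)) → z = F → ½ = T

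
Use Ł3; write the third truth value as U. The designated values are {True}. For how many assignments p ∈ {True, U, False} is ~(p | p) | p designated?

2

p=True: True ✓
p=U: U ·
p=False: True ✓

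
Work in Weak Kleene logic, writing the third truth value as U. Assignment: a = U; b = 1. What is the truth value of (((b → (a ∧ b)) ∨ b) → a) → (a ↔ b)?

a ∧ b = U ∧ 1 = U
b → (a ∧ b) = 1 → U = U
(b → (a ∧ b)) ∨ b = U ∨ 1 = U
((b → (a ∧ b)) ∨ b) → a = U → U = U
a ↔ b = U ↔ 1 = U
(((b → (a ∧ b)) ∨ b) → a) → (a ↔ b) = U → U = U

U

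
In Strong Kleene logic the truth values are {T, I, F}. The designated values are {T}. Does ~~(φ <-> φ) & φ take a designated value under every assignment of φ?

Countermodel: φ=I gives I, which is not designated.

No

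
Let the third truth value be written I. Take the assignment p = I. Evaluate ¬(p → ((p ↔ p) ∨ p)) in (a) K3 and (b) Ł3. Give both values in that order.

In K3: p ↔ p = I ↔ I = I
(p ↔ p) ∨ p = I ∨ I = I
p → ((p ↔ p) ∨ p) = I → I = I  [¬I ∨ I]
¬(p → ((p ↔ p) ∨ p)) = ¬I = I
In Ł3: p ↔ p = I ↔ I = 1  [1 − |½−½|]
(p ↔ p) ∨ p = 1 ∨ I = 1
p → ((p ↔ p) ∨ p) = I → 1 = 1
¬(p → ((p ↔ p) ∨ p)) = ¬1 = 0
They differ because K3 and Ł3 treat I differently under implication.

I; 0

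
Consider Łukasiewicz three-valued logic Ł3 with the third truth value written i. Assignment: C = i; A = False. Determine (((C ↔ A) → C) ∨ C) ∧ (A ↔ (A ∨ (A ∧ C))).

True

C ↔ A = i ↔ False = i  [1 − |½−0|]
(C ↔ A) → C = i → i = True
((C ↔ A) → C) ∨ C = True ∨ i = True
A ∧ C = False ∧ i = False
A ∨ (A ∧ C) = False ∨ False = False
A ↔ (A ∨ (A ∧ C)) = False ↔ False = True
(((C ↔ A) → C) ∨ C) ∧ (A ↔ (A ∨ (A ∧ C))) = True ∧ True = True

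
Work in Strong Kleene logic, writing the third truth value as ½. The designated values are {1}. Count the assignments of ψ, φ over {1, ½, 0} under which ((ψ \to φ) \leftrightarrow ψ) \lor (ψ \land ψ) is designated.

3

Designated under: (ψ=1, φ=1); (ψ=1, φ=½); (ψ=1, φ=0).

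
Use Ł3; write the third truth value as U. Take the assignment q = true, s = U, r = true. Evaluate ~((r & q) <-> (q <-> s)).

U

r & q = true & true = true
q <-> s = true <-> U = U
(r & q) <-> (q <-> s) = true <-> U = U
~((r & q) <-> (q <-> s)) = ~U = U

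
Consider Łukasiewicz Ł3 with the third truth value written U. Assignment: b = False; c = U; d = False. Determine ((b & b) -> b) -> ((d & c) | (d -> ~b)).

True

b & b = False & False = False
(b & b) -> b = False -> False = True
d & c = False & U = False
~b = ~False = True
d -> ~b = False -> True = True
(d & c) | (d -> ~b) = False | True = True
((b & b) -> b) -> ((d & c) | (d -> ~b)) = True -> True = True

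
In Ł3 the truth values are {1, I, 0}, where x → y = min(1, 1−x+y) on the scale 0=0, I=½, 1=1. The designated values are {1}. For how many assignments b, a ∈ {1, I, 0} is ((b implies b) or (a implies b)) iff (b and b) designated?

3

Designated under: (b=1, a=1); (b=1, a=I); (b=1, a=0).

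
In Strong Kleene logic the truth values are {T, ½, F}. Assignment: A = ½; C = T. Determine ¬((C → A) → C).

C → A = T → ½ = ½  [¬T ∨ ½]
(C → A) → C = ½ → T = T
¬((C → A) → C) = ¬T = F

F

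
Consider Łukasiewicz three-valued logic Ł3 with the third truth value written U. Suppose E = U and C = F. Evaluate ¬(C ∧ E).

T

C ∧ E = F ∧ U = F
¬(C ∧ E) = ¬F = T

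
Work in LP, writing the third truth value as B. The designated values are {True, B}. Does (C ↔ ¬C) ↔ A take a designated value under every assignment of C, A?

Countermodel: C=True, A=True gives False, which is not designated.

No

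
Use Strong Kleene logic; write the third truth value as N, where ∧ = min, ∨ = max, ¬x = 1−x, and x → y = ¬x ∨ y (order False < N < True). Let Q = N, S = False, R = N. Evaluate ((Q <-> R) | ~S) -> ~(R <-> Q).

N

Q <-> R = N <-> N = N
~S = ~False = True
(Q <-> R) | ~S = N | True = True
R <-> Q = N <-> N = N
~(R <-> Q) = ~N = N
((Q <-> R) | ~S) -> ~(R <-> Q) = True -> N = N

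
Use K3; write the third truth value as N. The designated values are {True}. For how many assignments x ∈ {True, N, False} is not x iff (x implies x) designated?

x=True: False ·
x=N: N ·
x=False: True ✓

1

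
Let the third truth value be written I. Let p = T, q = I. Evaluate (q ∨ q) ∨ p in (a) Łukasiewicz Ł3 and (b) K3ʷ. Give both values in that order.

In Łukasiewicz Ł3: q ∨ q = I ∨ I = I
(q ∨ q) ∨ p = I ∨ T = T
In K3ʷ: q ∨ q = I ∨ I = I
(q ∨ q) ∨ p = I ∨ T = I
They differ because Łukasiewicz Ł3 and K3ʷ treat I differently under the binary connectives.

T; I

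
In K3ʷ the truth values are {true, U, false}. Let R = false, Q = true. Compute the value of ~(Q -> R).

true

Q -> R = true -> false = false
~(Q -> R) = ~false = true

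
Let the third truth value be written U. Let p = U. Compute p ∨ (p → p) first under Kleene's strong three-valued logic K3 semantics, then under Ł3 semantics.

U; true

In Kleene's strong three-valued logic K3: p → p = U → U = U
p ∨ (p → p) = U ∨ U = U
In Ł3: p → p = U → U = true  [min(1, 1−½+½)]
p ∨ (p → p) = U ∨ true = true
They differ because Kleene's strong three-valued logic K3 and Ł3 treat U differently under implication.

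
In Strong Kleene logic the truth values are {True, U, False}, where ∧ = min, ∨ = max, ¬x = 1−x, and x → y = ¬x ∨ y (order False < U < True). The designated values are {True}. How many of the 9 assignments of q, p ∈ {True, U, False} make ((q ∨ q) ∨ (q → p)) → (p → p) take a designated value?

6

Of the 9 assignments, 6 give a value in {True}.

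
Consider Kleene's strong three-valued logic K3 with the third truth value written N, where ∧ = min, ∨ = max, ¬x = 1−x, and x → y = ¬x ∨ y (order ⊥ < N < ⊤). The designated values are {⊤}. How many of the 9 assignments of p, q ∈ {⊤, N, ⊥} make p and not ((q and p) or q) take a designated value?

Designated under: (p=⊤, q=⊥).

1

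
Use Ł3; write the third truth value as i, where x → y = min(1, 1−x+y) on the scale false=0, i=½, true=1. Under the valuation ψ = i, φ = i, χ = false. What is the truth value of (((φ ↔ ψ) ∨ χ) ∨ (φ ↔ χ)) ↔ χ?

false

φ ↔ ψ = i ↔ i = true
(φ ↔ ψ) ∨ χ = true ∨ false = true
φ ↔ χ = i ↔ false = i
((φ ↔ ψ) ∨ χ) ∨ (φ ↔ χ) = true ∨ i = true
(((φ ↔ ψ) ∨ χ) ∨ (φ ↔ χ)) ↔ χ = true ↔ false = false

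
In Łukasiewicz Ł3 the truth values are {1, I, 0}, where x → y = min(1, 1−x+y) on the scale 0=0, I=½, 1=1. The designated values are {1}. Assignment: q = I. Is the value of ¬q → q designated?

¬q = ¬I = I
¬q → q = I → I = 1
1 ∈ {1}.

Yes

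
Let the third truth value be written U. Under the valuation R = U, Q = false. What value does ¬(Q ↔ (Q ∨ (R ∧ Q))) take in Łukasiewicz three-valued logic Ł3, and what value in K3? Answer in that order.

false; false

In Łukasiewicz three-valued logic Ł3: R ∧ Q = U ∧ false = false
Q ∨ (R ∧ Q) = false ∨ false = false
Q ↔ (Q ∨ (R ∧ Q)) = false ↔ false = true
¬(Q ↔ (Q ∨ (R ∧ Q))) = ¬true = false
In K3: R ∧ Q = U ∧ false = false
Q ∨ (R ∧ Q) = false ∨ false = false
Q ↔ (Q ∨ (R ∧ Q)) = false ↔ false = true
¬(Q ↔ (Q ∨ (R ∧ Q))) = ¬true = false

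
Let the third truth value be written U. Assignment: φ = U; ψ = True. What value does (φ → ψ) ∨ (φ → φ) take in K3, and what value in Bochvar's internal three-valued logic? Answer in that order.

In K3: φ → ψ = U → True = True  [¬U ∨ True]
φ → φ = U → U = U
(φ → ψ) ∨ (φ → φ) = True ∨ U = True
In Bochvar's internal three-valued logic: φ → ψ = U → True = U  [any arg is the third value ⇒ result is the third value]
φ → φ = U → U = U
(φ → ψ) ∨ (φ → φ) = U ∨ U = U
They differ because K3 and Bochvar's internal three-valued logic treat U differently under the binary connectives.

True; U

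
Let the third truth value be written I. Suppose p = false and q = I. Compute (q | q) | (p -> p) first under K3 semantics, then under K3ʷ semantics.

true; I

In K3: q | q = I | I = I
p -> p = false -> false = true
(q | q) | (p -> p) = I | true = true
In K3ʷ: q | q = I | I = I
p -> p = false -> false = true
(q | q) | (p -> p) = I | true = I
They differ because K3 and K3ʷ treat I differently under the binary connectives.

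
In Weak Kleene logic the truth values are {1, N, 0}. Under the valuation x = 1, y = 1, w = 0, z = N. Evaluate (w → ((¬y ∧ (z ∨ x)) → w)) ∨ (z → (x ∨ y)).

N

¬y = ¬1 = 0
z ∨ x = N ∨ 1 = N
¬y ∧ (z ∨ x) = 0 ∧ N = N
(¬y ∧ (z ∨ x)) → w = N → 0 = N  [any arg is the third value ⇒ result is the third value]
w → ((¬y ∧ (z ∨ x)) → w) = 0 → N = N
x ∨ y = 1 ∨ 1 = 1
z → (x ∨ y) = N → 1 = N
(w → ((¬y ∧ (z ∨ x)) → w)) ∨ (z → (x ∨ y)) = N ∨ N = N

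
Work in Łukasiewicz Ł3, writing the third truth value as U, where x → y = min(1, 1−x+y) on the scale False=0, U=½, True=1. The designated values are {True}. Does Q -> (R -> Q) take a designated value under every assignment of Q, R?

Yes

Every assignment of Q, R over {True, U, False} gives a value in {True}.
In particular, with Q=U, R=U: Q -> (R -> Q) = True.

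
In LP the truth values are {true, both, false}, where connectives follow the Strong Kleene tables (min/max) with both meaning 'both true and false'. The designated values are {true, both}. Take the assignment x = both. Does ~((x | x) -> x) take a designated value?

Yes

x | x = both | both = both
(x | x) -> x = both -> both = both  [~both | both]
~((x | x) -> x) = ~both = both
both ∈ {true, both}.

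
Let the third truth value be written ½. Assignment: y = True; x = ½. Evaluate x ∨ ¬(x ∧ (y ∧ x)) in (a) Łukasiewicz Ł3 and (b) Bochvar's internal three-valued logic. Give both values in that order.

½; ½

In Łukasiewicz Ł3: y ∧ x = True ∧ ½ = ½
x ∧ (y ∧ x) = ½ ∧ ½ = ½
¬(x ∧ (y ∧ x)) = ¬½ = ½
x ∨ ¬(x ∧ (y ∧ x)) = ½ ∨ ½ = ½
In Bochvar's internal three-valued logic: y ∧ x = True ∧ ½ = ½
x ∧ (y ∧ x) = ½ ∧ ½ = ½
¬(x ∧ (y ∧ x)) = ¬½ = ½
x ∨ ¬(x ∧ (y ∧ x)) = ½ ∨ ½ = ½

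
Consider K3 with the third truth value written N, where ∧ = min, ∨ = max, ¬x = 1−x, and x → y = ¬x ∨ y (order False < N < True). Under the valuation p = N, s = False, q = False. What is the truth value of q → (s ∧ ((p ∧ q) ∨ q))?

True

p ∧ q = N ∧ False = False
(p ∧ q) ∨ q = False ∨ False = False
s ∧ ((p ∧ q) ∨ q) = False ∧ False = False
q → (s ∧ ((p ∧ q) ∨ q)) = False → False = True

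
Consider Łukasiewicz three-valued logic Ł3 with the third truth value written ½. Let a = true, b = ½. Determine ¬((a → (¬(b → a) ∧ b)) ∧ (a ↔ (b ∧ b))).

true

b → a = ½ → true = true  [min(1, 1−½+1)]
¬(b → a) = ¬true = false
¬(b → a) ∧ b = false ∧ ½ = false
a → (¬(b → a) ∧ b) = true → false = false
b ∧ b = ½ ∧ ½ = ½
a ↔ (b ∧ b) = true ↔ ½ = ½
(a → (¬(b → a) ∧ b)) ∧ (a ↔ (b ∧ b)) = false ∧ ½ = false
¬((a → (¬(b → a) ∧ b)) ∧ (a ↔ (b ∧ b))) = ¬false = true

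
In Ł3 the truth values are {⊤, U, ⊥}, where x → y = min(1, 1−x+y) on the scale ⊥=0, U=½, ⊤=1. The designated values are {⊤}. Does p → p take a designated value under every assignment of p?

Every assignment of p over {⊤, U, ⊥} gives a value in {⊤}.
In particular, with p=U: p → p = ⊤.

Yes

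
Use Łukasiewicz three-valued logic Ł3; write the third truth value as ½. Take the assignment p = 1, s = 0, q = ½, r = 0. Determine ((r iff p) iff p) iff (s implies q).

r iff p = 0 iff 1 = 0
(r iff p) iff p = 0 iff 1 = 0
s implies q = 0 implies ½ = 1
((r iff p) iff p) iff (s implies q) = 0 iff 1 = 0

0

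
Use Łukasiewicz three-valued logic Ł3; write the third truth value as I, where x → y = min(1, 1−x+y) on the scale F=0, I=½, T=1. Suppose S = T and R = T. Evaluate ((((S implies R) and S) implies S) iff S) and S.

S implies R = T implies T = T
(S implies R) and S = T and T = T
((S implies R) and S) implies S = T implies T = T
(((S implies R) and S) implies S) iff S = T iff T = T
((((S implies R) and S) implies S) iff S) and S = T and T = T

T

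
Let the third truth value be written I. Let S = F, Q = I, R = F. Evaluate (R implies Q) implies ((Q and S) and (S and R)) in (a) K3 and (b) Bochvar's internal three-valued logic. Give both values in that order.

In K3: R implies Q = F implies I = T  [not F or I]
Q and S = I and F = F
S and R = F and F = F
(Q and S) and (S and R) = F and F = F
(R implies Q) implies ((Q and S) and (S and R)) = T implies F = F
In Bochvar's internal three-valued logic: R implies Q = F implies I = I  [any arg is the third value ⇒ result is the third value]
Q and S = I and F = I
S and R = F and F = F
(Q and S) and (S and R) = I and F = I
(R implies Q) implies ((Q and S) and (S and R)) = I implies I = I
They differ because K3 and Bochvar's internal three-valued logic treat I differently under the binary connectives.

F; I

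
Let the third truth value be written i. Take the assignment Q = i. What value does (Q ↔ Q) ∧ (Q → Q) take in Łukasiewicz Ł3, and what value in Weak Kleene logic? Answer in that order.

1; i

In Łukasiewicz Ł3: Q ↔ Q = i ↔ i = 1  [1 − |½−½|]
Q → Q = i → i = 1
(Q ↔ Q) ∧ (Q → Q) = 1 ∧ 1 = 1
In Weak Kleene logic: Q ↔ Q = i ↔ i = i
Q → Q = i → i = i  [any arg is the third value ⇒ result is the third value]
(Q ↔ Q) ∧ (Q → Q) = i ∧ i = i
They differ because Łukasiewicz Ł3 and Weak Kleene logic treat i differently under the binary connectives.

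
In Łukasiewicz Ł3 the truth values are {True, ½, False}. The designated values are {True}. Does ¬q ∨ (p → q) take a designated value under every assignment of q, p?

Countermodel: q=½, p=True gives ½, which is not designated.

No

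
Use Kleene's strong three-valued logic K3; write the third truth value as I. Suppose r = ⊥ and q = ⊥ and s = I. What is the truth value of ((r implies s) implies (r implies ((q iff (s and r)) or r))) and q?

⊥

r implies s = ⊥ implies I = ⊤  [not ⊥ or I]
s and r = I and ⊥ = ⊥
q iff (s and r) = ⊥ iff ⊥ = ⊤
(q iff (s and r)) or r = ⊤ or ⊥ = ⊤
r implies ((q iff (s and r)) or r) = ⊥ implies ⊤ = ⊤
(r implies s) implies (r implies ((q iff (s and r)) or r)) = ⊤ implies ⊤ = ⊤
((r implies s) implies (r implies ((q iff (s and r)) or r))) and q = ⊤ and ⊥ = ⊥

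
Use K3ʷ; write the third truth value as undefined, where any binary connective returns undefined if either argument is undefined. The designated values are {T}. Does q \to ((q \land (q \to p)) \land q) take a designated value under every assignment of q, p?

No

Countermodel: q=T, p=undefined gives undefined, which is not designated.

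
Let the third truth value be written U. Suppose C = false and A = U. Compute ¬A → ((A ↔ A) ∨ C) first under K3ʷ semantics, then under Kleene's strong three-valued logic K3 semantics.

U; U

In K3ʷ: ¬A = ¬U = U
A ↔ A = U ↔ U = U
(A ↔ A) ∨ C = U ∨ false = U
¬A → ((A ↔ A) ∨ C) = U → U = U  [any arg is the third value ⇒ result is the third value]
In Kleene's strong three-valued logic K3: ¬A = ¬U = U
A ↔ A = U ↔ U = U
(A ↔ A) ∨ C = U ∨ false = U
¬A → ((A ↔ A) ∨ C) = U → U = U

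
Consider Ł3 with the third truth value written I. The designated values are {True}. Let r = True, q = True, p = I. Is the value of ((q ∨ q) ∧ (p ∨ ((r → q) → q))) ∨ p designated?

Yes

q ∨ q = True ∨ True = True
r → q = True → True = True
(r → q) → q = True → True = True
p ∨ ((r → q) → q) = I ∨ True = True
(q ∨ q) ∧ (p ∨ ((r → q) → q)) = True ∧ True = True
((q ∨ q) ∧ (p ∨ ((r → q) → q))) ∨ p = True ∨ I = True
True ∈ {True}.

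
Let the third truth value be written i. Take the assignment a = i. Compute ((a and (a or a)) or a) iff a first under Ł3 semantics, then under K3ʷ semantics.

True; i

In Ł3: a or a = i or i = i
a and (a or a) = i and i = i
(a and (a or a)) or a = i or i = i
((a and (a or a)) or a) iff a = i iff i = True  [1 − |½−½|]
In K3ʷ: a or a = i or i = i
a and (a or a) = i and i = i
(a and (a or a)) or a = i or i = i
((a and (a or a)) or a) iff a = i iff i = i
They differ because Ł3 and K3ʷ treat i differently under the binary connectives.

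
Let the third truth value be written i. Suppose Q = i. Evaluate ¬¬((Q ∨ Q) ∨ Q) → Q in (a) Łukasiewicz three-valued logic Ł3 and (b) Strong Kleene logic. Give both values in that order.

true; i

In Łukasiewicz three-valued logic Ł3: Q ∨ Q = i ∨ i = i
(Q ∨ Q) ∨ Q = i ∨ i = i
¬((Q ∨ Q) ∨ Q) = ¬i = i
¬¬((Q ∨ Q) ∨ Q) = ¬i = i
¬¬((Q ∨ Q) ∨ Q) → Q = i → i = true  [min(1, 1−½+½)]
In Strong Kleene logic: Q ∨ Q = i ∨ i = i
(Q ∨ Q) ∨ Q = i ∨ i = i
¬((Q ∨ Q) ∨ Q) = ¬i = i
¬¬((Q ∨ Q) ∨ Q) = ¬i = i
¬¬((Q ∨ Q) ∨ Q) → Q = i → i = i  [¬i ∨ i]
They differ because Łukasiewicz three-valued logic Ł3 and Strong Kleene logic treat i differently under implication.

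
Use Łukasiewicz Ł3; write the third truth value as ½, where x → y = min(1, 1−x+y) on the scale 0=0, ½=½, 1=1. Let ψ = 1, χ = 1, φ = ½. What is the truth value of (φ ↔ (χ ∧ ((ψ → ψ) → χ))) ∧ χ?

½

ψ → ψ = 1 → 1 = 1
(ψ → ψ) → χ = 1 → 1 = 1
χ ∧ ((ψ → ψ) → χ) = 1 ∧ 1 = 1
φ ↔ (χ ∧ ((ψ → ψ) → χ)) = ½ ↔ 1 = ½  [1 − |½−1|]
(φ ↔ (χ ∧ ((ψ → ψ) → χ))) ∧ χ = ½ ∧ 1 = ½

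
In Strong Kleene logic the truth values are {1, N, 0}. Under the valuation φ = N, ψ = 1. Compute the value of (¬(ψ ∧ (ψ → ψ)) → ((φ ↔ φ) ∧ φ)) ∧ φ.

N

ψ → ψ = 1 → 1 = 1
ψ ∧ (ψ → ψ) = 1 ∧ 1 = 1
¬(ψ ∧ (ψ → ψ)) = ¬1 = 0
φ ↔ φ = N ↔ N = N
(φ ↔ φ) ∧ φ = N ∧ N = N
¬(ψ ∧ (ψ → ψ)) → ((φ ↔ φ) ∧ φ) = 0 → N = 1  [¬0 ∨ N]
(¬(ψ ∧ (ψ → ψ)) → ((φ ↔ φ) ∧ φ)) ∧ φ = 1 ∧ N = N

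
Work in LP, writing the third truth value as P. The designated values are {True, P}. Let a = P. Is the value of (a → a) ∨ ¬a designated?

Yes

a → a = P → P = P
¬a = ¬P = P
(a → a) ∨ ¬a = P ∨ P = P
P ∈ {True, P}.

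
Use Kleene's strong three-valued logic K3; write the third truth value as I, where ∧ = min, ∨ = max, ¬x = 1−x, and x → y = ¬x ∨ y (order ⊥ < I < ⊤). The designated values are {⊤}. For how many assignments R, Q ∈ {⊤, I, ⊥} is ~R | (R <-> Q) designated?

Designated under: (R=⊤, Q=⊤); (R=⊥, Q=⊤); (R=⊥, Q=I); (R=⊥, Q=⊥).

4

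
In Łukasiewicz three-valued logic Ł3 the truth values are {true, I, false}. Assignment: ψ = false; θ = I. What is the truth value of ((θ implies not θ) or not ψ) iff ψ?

not θ = not I = I
θ implies not θ = I implies I = true  [min(1, 1−½+½)]
not ψ = not false = true
(θ implies not θ) or not ψ = true or true = true
((θ implies not θ) or not ψ) iff ψ = true iff false = false

false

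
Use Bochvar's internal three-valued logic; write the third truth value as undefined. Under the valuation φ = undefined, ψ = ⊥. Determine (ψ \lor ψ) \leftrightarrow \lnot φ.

undefined

ψ \lor ψ = ⊥ \lor ⊥ = ⊥
\lnot φ = \lnot undefined = undefined
(ψ \lor ψ) \leftrightarrow \lnot φ = ⊥ \leftrightarrow undefined = undefined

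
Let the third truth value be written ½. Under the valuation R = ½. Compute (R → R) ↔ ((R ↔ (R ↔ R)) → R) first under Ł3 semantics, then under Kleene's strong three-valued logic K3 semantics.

In Ł3: R → R = ½ → ½ = 1
R ↔ R = ½ ↔ ½ = 1
R ↔ (R ↔ R) = ½ ↔ 1 = ½
(R ↔ (R ↔ R)) → R = ½ → ½ = 1
(R → R) ↔ ((R ↔ (R ↔ R)) → R) = 1 ↔ 1 = 1
In Kleene's strong three-valued logic K3: R → R = ½ → ½ = ½  [¬½ ∨ ½]
R ↔ R = ½ ↔ ½ = ½
R ↔ (R ↔ R) = ½ ↔ ½ = ½
(R ↔ (R ↔ R)) → R = ½ → ½ = ½
(R → R) ↔ ((R ↔ (R ↔ R)) → R) = ½ ↔ ½ = ½
They differ because Ł3 and Kleene's strong three-valued logic K3 treat ½ differently under implication.

1; ½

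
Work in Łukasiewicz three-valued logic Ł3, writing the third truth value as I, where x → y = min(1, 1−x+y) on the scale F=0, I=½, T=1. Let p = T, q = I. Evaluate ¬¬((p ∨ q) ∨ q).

T

p ∨ q = T ∨ I = T
(p ∨ q) ∨ q = T ∨ I = T
¬((p ∨ q) ∨ q) = ¬T = F
¬¬((p ∨ q) ∨ q) = ¬F = T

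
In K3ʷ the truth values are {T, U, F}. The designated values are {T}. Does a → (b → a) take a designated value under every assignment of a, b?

No

Countermodel: a=T, b=U gives U, which is not designated.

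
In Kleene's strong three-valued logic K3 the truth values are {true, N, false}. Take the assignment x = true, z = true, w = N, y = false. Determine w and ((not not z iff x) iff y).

not z = not true = false
not not z = not false = true
not not z iff x = true iff true = true
(not not z iff x) iff y = true iff false = false
w and ((not not z iff x) iff y) = N and false = false

false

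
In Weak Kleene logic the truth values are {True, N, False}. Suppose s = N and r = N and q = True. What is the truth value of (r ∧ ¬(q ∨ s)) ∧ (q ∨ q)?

N

q ∨ s = True ∨ N = N
¬(q ∨ s) = ¬N = N
r ∧ ¬(q ∨ s) = N ∧ N = N
q ∨ q = True ∨ True = True
(r ∧ ¬(q ∨ s)) ∧ (q ∨ q) = N ∧ True = N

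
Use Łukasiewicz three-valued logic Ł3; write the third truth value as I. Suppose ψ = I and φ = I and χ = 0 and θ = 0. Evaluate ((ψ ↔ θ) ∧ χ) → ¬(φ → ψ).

ψ ↔ θ = I ↔ 0 = I
(ψ ↔ θ) ∧ χ = I ∧ 0 = 0
φ → ψ = I → I = 1
¬(φ → ψ) = ¬1 = 0
((ψ ↔ θ) ∧ χ) → ¬(φ → ψ) = 0 → 0 = 1

1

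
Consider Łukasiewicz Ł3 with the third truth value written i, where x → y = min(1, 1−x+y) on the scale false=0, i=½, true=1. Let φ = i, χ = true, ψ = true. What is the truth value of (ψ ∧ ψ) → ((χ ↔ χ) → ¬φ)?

ψ ∧ ψ = true ∧ true = true
χ ↔ χ = true ↔ true = true
¬φ = ¬i = i
(χ ↔ χ) → ¬φ = true → i = i  [min(1, 1−1+½)]
(ψ ∧ ψ) → ((χ ↔ χ) → ¬φ) = true → i = i

i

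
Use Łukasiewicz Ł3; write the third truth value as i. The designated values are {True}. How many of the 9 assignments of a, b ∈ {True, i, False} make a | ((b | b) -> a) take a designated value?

6

Of the 9 assignments, 6 give a value in {True}.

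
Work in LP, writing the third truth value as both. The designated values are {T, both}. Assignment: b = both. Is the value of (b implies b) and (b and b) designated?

b implies b = both implies both = both
b and b = both and both = both
(b implies b) and (b and b) = both and both = both
both ∈ {T, both}.

Yes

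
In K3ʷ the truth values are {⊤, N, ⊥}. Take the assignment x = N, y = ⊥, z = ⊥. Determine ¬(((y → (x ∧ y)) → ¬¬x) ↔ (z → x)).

N

x ∧ y = N ∧ ⊥ = N
y → (x ∧ y) = ⊥ → N = N  [any arg is the third value ⇒ result is the third value]
¬x = ¬N = N
¬¬x = ¬N = N
(y → (x ∧ y)) → ¬¬x = N → N = N
z → x = ⊥ → N = N
((y → (x ∧ y)) → ¬¬x) ↔ (z → x) = N ↔ N = N
¬(((y → (x ∧ y)) → ¬¬x) ↔ (z → x)) = ¬N = N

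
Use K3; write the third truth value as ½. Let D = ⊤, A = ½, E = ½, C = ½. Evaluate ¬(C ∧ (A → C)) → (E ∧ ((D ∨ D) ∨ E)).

A → C = ½ → ½ = ½
C ∧ (A → C) = ½ ∧ ½ = ½
¬(C ∧ (A → C)) = ¬½ = ½
D ∨ D = ⊤ ∨ ⊤ = ⊤
(D ∨ D) ∨ E = ⊤ ∨ ½ = ⊤
E ∧ ((D ∨ D) ∨ E) = ½ ∧ ⊤ = ½
¬(C ∧ (A → C)) → (E ∧ ((D ∨ D) ∨ E)) = ½ → ½ = ½

½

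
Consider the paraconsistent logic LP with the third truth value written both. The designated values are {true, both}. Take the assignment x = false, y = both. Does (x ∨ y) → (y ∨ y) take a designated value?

Yes

x ∨ y = false ∨ both = both
y ∨ y = both ∨ both = both
(x ∨ y) → (y ∨ y) = both → both = both  [¬both ∨ both]
both ∈ {true, both}.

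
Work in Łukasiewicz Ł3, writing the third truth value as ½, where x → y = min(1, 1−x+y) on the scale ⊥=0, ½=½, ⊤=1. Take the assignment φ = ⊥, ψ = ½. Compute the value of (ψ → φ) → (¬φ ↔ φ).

½

ψ → φ = ½ → ⊥ = ½  [min(1, 1−½+0)]
¬φ = ¬⊥ = ⊤
¬φ ↔ φ = ⊤ ↔ ⊥ = ⊥
(ψ → φ) → (¬φ ↔ φ) = ½ → ⊥ = ½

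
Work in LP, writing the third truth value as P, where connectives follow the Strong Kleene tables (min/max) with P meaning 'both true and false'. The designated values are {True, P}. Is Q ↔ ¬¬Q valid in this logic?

Yes

Every assignment of Q over {True, P, False} gives a value in {True, P}.
In particular, with Q=P: Q ↔ ¬¬Q = P.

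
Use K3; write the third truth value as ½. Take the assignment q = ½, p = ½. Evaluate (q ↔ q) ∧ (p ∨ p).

q ↔ q = ½ ↔ ½ = ½
p ∨ p = ½ ∨ ½ = ½
(q ↔ q) ∧ (p ∨ p) = ½ ∧ ½ = ½

½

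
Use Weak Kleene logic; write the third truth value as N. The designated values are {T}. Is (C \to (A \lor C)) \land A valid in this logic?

No

Countermodel: C=T, A=N gives N, which is not designated.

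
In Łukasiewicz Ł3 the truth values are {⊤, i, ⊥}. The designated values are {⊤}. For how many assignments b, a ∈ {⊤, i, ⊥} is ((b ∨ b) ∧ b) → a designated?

Of the 9 assignments, 6 give a value in {⊤}.

6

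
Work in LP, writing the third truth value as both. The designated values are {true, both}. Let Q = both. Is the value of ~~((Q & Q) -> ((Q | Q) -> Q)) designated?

Yes

Q & Q = both & both = both
Q | Q = both | both = both
(Q | Q) -> Q = both -> both = both
(Q & Q) -> ((Q | Q) -> Q) = both -> both = both
~((Q & Q) -> ((Q | Q) -> Q)) = ~both = both
~~((Q & Q) -> ((Q | Q) -> Q)) = ~both = both
both ∈ {true, both}.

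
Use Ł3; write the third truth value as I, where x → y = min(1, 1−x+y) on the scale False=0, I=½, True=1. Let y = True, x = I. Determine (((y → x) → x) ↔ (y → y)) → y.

y → x = True → I = I
(y → x) → x = I → I = True
y → y = True → True = True
((y → x) → x) ↔ (y → y) = True ↔ True = True
(((y → x) → x) ↔ (y → y)) → y = True → True = True

True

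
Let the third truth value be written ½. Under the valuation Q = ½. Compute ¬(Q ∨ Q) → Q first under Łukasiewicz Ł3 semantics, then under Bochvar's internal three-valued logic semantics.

In Łukasiewicz Ł3: Q ∨ Q = ½ ∨ ½ = ½
¬(Q ∨ Q) = ¬½ = ½
¬(Q ∨ Q) → Q = ½ → ½ = True  [min(1, 1−½+½)]
In Bochvar's internal three-valued logic: Q ∨ Q = ½ ∨ ½ = ½
¬(Q ∨ Q) = ¬½ = ½
¬(Q ∨ Q) → Q = ½ → ½ = ½  [any arg is the third value ⇒ result is the third value]
They differ because Łukasiewicz Ł3 and Bochvar's internal three-valued logic treat ½ differently under the binary connectives.

True; ½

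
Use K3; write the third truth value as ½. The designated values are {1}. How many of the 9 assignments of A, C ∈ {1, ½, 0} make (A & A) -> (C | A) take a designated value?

Of the 9 assignments, 7 give a value in {1}.

7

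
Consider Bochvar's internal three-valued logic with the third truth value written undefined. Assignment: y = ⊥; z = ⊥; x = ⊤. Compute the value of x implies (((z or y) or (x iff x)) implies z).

z or y = ⊥ or ⊥ = ⊥
x iff x = ⊤ iff ⊤ = ⊤
(z or y) or (x iff x) = ⊥ or ⊤ = ⊤
((z or y) or (x iff x)) implies z = ⊤ implies ⊥ = ⊥
x implies (((z or y) or (x iff x)) implies z) = ⊤ implies ⊥ = ⊥

⊥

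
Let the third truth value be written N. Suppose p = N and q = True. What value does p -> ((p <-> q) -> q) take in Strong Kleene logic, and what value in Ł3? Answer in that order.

In Strong Kleene logic: p <-> q = N <-> True = N
(p <-> q) -> q = N -> True = True  [~N | True]
p -> ((p <-> q) -> q) = N -> True = True
In Ł3: p <-> q = N <-> True = N  [1 − |½−1|]
(p <-> q) -> q = N -> True = True
p -> ((p <-> q) -> q) = N -> True = True

True; True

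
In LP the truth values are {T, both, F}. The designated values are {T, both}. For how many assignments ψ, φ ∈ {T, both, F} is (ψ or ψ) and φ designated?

Designated under: (ψ=T, φ=T); (ψ=T, φ=both); (ψ=both, φ=T); (ψ=both, φ=both).

4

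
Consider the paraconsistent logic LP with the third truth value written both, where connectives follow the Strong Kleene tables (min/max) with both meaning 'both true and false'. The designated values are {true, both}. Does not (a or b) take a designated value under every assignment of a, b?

No

Countermodel: a=true, b=true gives false, which is not designated.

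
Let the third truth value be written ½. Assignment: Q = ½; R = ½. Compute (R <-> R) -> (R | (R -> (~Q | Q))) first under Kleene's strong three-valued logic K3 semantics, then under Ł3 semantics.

In Kleene's strong three-valued logic K3: R <-> R = ½ <-> ½ = ½
~Q = ~½ = ½
~Q | Q = ½ | ½ = ½
R -> (~Q | Q) = ½ -> ½ = ½  [~½ | ½]
R | (R -> (~Q | Q)) = ½ | ½ = ½
(R <-> R) -> (R | (R -> (~Q | Q))) = ½ -> ½ = ½
In Ł3: R <-> R = ½ <-> ½ = True  [1 − |½−½|]
~Q = ~½ = ½
~Q | Q = ½ | ½ = ½
R -> (~Q | Q) = ½ -> ½ = True
R | (R -> (~Q | Q)) = ½ | True = True
(R <-> R) -> (R | (R -> (~Q | Q))) = True -> True = True
They differ because Kleene's strong three-valued logic K3 and Ł3 treat ½ differently under implication.

½; True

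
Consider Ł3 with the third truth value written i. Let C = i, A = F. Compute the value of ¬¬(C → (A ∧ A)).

i

A ∧ A = F ∧ F = F
C → (A ∧ A) = i → F = i  [min(1, 1−½+0)]
¬(C → (A ∧ A)) = ¬i = i
¬¬(C → (A ∧ A)) = ¬i = i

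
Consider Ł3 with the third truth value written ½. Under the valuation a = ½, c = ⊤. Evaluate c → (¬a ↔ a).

⊤

¬a = ¬½ = ½
¬a ↔ a = ½ ↔ ½ = ⊤
c → (¬a ↔ a) = ⊤ → ⊤ = ⊤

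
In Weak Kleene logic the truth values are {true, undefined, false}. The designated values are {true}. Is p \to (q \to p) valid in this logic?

No

Countermodel: p=true, q=undefined gives undefined, which is not designated.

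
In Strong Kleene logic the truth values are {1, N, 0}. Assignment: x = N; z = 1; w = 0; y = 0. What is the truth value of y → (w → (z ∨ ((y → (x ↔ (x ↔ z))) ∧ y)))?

1

x ↔ z = N ↔ 1 = N
x ↔ (x ↔ z) = N ↔ N = N
y → (x ↔ (x ↔ z)) = 0 → N = 1
(y → (x ↔ (x ↔ z))) ∧ y = 1 ∧ 0 = 0
z ∨ ((y → (x ↔ (x ↔ z))) ∧ y) = 1 ∨ 0 = 1
w → (z ∨ ((y → (x ↔ (x ↔ z))) ∧ y)) = 0 → 1 = 1
y → (w → (z ∨ ((y → (x ↔ (x ↔ z))) ∧ y))) = 0 → 1 = 1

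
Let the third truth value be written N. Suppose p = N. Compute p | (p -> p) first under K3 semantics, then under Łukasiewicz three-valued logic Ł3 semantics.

In K3: p -> p = N -> N = N  [~N | N]
p | (p -> p) = N | N = N
In Łukasiewicz three-valued logic Ł3: p -> p = N -> N = True  [min(1, 1−½+½)]
p | (p -> p) = N | True = True
They differ because K3 and Łukasiewicz three-valued logic Ł3 treat N differently under implication.

N; True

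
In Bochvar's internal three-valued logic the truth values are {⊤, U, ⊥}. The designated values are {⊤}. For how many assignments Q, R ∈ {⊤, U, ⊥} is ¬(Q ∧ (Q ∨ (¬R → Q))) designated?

Designated under: (Q=⊥, R=⊤); (Q=⊥, R=⊥).

2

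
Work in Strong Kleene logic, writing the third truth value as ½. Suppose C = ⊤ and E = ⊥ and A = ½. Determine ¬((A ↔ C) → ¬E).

A ↔ C = ½ ↔ ⊤ = ½
¬E = ¬⊥ = ⊤
(A ↔ C) → ¬E = ½ → ⊤ = ⊤
¬((A ↔ C) → ¬E) = ¬⊤ = ⊥

⊥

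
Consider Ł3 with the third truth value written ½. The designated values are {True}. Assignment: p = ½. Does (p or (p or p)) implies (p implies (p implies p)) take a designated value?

p or p = ½ or ½ = ½
p or (p or p) = ½ or ½ = ½
p implies p = ½ implies ½ = True
p implies (p implies p) = ½ implies True = True
(p or (p or p)) implies (p implies (p implies p)) = ½ implies True = True
True ∈ {True}.

Yes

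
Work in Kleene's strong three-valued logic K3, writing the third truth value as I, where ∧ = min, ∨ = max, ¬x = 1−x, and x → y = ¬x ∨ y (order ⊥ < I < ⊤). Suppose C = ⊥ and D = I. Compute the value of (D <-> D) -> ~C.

D <-> D = I <-> I = I
~C = ~⊥ = ⊤
(D <-> D) -> ~C = I -> ⊤ = ⊤  [~I | ⊤]

⊤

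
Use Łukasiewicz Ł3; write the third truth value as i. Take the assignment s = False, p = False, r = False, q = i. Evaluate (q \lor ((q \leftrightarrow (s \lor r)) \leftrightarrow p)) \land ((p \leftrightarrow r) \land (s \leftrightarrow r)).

i

s \lor r = False \lor False = False
q \leftrightarrow (s \lor r) = i \leftrightarrow False = i  [1 − |½−0|]
(q \leftrightarrow (s \lor r)) \leftrightarrow p = i \leftrightarrow False = i
q \lor ((q \leftrightarrow (s \lor r)) \leftrightarrow p) = i \lor i = i
p \leftrightarrow r = False \leftrightarrow False = True
s \leftrightarrow r = False \leftrightarrow False = True
(p \leftrightarrow r) \land (s \leftrightarrow r) = True \land True = True
(q \lor ((q \leftrightarrow (s \lor r)) \leftrightarrow p)) \land ((p \leftrightarrow r) \land (s \leftrightarrow r)) = i \land True = i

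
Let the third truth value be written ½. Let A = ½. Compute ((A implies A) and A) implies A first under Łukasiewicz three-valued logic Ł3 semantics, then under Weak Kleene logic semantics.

True; ½

In Łukasiewicz three-valued logic Ł3: A implies A = ½ implies ½ = True  [min(1, 1−½+½)]
(A implies A) and A = True and ½ = ½
((A implies A) and A) implies A = ½ implies ½ = True
In Weak Kleene logic: A implies A = ½ implies ½ = ½
(A implies A) and A = ½ and ½ = ½
((A implies A) and A) implies A = ½ implies ½ = ½
They differ because Łukasiewicz three-valued logic Ł3 and Weak Kleene logic treat ½ differently under the binary connectives.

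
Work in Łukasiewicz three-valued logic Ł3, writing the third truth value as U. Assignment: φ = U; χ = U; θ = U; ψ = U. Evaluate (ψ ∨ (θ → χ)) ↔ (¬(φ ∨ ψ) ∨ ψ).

θ → χ = U → U = true  [min(1, 1−½+½)]
ψ ∨ (θ → χ) = U ∨ true = true
φ ∨ ψ = U ∨ U = U
¬(φ ∨ ψ) = ¬U = U
¬(φ ∨ ψ) ∨ ψ = U ∨ U = U
(ψ ∨ (θ → χ)) ↔ (¬(φ ∨ ψ) ∨ ψ) = true ↔ U = U

U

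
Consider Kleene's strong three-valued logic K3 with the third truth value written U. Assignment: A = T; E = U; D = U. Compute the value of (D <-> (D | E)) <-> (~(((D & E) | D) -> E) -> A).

U

D | E = U | U = U
D <-> (D | E) = U <-> U = U
D & E = U & U = U
(D & E) | D = U | U = U
((D & E) | D) -> E = U -> U = U  [~U | U]
~(((D & E) | D) -> E) = ~U = U
~(((D & E) | D) -> E) -> A = U -> T = T
(D <-> (D | E)) <-> (~(((D & E) | D) -> E) -> A) = U <-> T = U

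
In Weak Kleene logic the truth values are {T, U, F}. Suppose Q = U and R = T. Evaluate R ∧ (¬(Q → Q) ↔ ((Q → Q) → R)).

U

Q → Q = U → U = U  [any arg is the third value ⇒ result is the third value]
¬(Q → Q) = ¬U = U
Q → Q = U → U = U
(Q → Q) → R = U → T = U
¬(Q → Q) ↔ ((Q → Q) → R) = U ↔ U = U
R ∧ (¬(Q → Q) ↔ ((Q → Q) → R)) = T ∧ U = U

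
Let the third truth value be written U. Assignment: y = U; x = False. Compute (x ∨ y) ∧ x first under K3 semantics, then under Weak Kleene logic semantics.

In K3: x ∨ y = False ∨ U = U
(x ∨ y) ∧ x = U ∧ False = False
In Weak Kleene logic: x ∨ y = False ∨ U = U
(x ∨ y) ∧ x = U ∧ False = U
They differ because K3 and Weak Kleene logic treat U differently under the binary connectives.

False; U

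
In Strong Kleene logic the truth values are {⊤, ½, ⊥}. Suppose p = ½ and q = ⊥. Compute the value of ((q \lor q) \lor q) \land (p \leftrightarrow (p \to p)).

⊥

q \lor q = ⊥ \lor ⊥ = ⊥
(q \lor q) \lor q = ⊥ \lor ⊥ = ⊥
p \to p = ½ \to ½ = ½  [\lnot ½ \lor ½]
p \leftrightarrow (p \to p) = ½ \leftrightarrow ½ = ½
((q \lor q) \lor q) \land (p \leftrightarrow (p \to p)) = ⊥ \land ½ = ⊥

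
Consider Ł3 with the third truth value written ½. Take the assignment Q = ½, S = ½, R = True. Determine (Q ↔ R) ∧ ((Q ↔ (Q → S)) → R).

½

Q ↔ R = ½ ↔ True = ½
Q → S = ½ → ½ = True
Q ↔ (Q → S) = ½ ↔ True = ½
(Q ↔ (Q → S)) → R = ½ → True = True
(Q ↔ R) ∧ ((Q ↔ (Q → S)) → R) = ½ ∧ True = ½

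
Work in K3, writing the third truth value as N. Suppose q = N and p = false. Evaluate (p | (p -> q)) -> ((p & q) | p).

p -> q = false -> N = true
p | (p -> q) = false | true = true
p & q = false & N = false
(p & q) | p = false | false = false
(p | (p -> q)) -> ((p & q) | p) = true -> false = false

false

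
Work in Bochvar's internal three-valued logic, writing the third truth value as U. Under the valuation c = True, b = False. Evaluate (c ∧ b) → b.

True

c ∧ b = True ∧ False = False
(c ∧ b) → b = False → False = True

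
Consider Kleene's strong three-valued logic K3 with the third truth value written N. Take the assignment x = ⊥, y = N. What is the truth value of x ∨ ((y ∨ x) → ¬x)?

y ∨ x = N ∨ ⊥ = N
¬x = ¬⊥ = ⊤
(y ∨ x) → ¬x = N → ⊤ = ⊤
x ∨ ((y ∨ x) → ¬x) = ⊥ ∨ ⊤ = ⊤

⊤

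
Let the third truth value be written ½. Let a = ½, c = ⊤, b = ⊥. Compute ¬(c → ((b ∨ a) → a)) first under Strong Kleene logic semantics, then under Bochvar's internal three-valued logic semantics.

In Strong Kleene logic: b ∨ a = ⊥ ∨ ½ = ½
(b ∨ a) → a = ½ → ½ = ½  [¬½ ∨ ½]
c → ((b ∨ a) → a) = ⊤ → ½ = ½
¬(c → ((b ∨ a) → a)) = ¬½ = ½
In Bochvar's internal three-valued logic: b ∨ a = ⊥ ∨ ½ = ½
(b ∨ a) → a = ½ → ½ = ½
c → ((b ∨ a) → a) = ⊤ → ½ = ½
¬(c → ((b ∨ a) → a)) = ¬½ = ½

½; ½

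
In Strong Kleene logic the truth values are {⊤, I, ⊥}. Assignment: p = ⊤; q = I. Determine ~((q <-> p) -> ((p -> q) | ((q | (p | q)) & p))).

⊥

q <-> p = I <-> ⊤ = I
p -> q = ⊤ -> I = I
p | q = ⊤ | I = ⊤
q | (p | q) = I | ⊤ = ⊤
(q | (p | q)) & p = ⊤ & ⊤ = ⊤
(p -> q) | ((q | (p | q)) & p) = I | ⊤ = ⊤
(q <-> p) -> ((p -> q) | ((q | (p | q)) & p)) = I -> ⊤ = ⊤
~((q <-> p) -> ((p -> q) | ((q | (p | q)) & p))) = ~⊤ = ⊥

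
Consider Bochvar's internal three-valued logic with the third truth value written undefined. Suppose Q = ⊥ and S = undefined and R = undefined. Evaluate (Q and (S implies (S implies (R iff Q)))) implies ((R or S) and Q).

undefined

R iff Q = undefined iff ⊥ = undefined
S implies (R iff Q) = undefined implies undefined = undefined
S implies (S implies (R iff Q)) = undefined implies undefined = undefined
Q and (S implies (S implies (R iff Q))) = ⊥ and undefined = undefined
R or S = undefined or undefined = undefined
(R or S) and Q = undefined and ⊥ = undefined
(Q and (S implies (S implies (R iff Q)))) implies ((R or S) and Q) = undefined implies undefined = undefined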